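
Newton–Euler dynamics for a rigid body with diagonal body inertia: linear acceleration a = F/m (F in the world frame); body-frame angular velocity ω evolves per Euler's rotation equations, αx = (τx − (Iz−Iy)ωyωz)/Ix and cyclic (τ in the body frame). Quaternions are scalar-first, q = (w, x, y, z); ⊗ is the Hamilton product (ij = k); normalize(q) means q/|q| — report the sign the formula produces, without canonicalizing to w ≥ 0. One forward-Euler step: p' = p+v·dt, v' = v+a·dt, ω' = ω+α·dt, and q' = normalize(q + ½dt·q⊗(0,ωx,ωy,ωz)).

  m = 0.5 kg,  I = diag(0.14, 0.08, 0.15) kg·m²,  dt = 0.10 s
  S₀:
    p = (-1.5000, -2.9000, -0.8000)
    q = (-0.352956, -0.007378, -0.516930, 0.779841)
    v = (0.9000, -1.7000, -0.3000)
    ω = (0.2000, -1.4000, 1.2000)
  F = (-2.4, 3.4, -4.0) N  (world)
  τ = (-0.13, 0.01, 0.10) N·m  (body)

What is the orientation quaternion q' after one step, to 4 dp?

2q̇ = q⊗(0,ω) = (-1.6580356, 0.4008702, 0.6589602, -0.3098320)
q + ½dt·q⊗(0,ω), renormalized = (-0.4340, 0.0126, -0.4819, 0.7611)

q' = (-0.4340, 0.0126, -0.4819, 0.7611)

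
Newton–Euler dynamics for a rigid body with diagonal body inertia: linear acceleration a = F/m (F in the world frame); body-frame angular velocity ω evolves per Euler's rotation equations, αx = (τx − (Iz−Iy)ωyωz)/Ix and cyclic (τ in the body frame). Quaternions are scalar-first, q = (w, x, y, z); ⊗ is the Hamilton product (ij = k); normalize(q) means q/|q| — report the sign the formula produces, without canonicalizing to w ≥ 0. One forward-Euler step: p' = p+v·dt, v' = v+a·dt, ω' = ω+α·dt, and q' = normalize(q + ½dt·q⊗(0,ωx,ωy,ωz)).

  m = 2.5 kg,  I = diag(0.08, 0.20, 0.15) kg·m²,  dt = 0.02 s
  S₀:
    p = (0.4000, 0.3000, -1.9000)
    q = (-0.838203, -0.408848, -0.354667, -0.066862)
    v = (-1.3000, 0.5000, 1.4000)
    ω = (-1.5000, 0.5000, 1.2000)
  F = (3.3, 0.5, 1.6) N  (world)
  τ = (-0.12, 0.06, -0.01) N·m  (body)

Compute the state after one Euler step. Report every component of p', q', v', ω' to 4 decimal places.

a = F/m = (1.3200, 0.2000, 0.6400)
p + v·dt = (0.3740, 0.3100, -1.8720)
v' = v + a·dt = (-1.2736, 0.5040, 1.4128)
angular accel α = (-1.1250, -0.3300, 0.5333)
new body rate ω' = (-1.5225, 0.4934, 1.2107)
q⊗(0,ω) = (-0.3557041, 0.8651351, 0.1718091, -1.7422681)
q' = normalize(q + ½dt·q⊗(0,ω)) = (-0.8416, -0.4001, -0.3529, -0.0843)

p' = (0.3740, 0.3100, -1.8720)
q' = (-0.8416, -0.4001, -0.3529, -0.0843)
v' = (-1.2736, 0.5040, 1.4128)
ω' = (-1.5225, 0.4934, 1.2107)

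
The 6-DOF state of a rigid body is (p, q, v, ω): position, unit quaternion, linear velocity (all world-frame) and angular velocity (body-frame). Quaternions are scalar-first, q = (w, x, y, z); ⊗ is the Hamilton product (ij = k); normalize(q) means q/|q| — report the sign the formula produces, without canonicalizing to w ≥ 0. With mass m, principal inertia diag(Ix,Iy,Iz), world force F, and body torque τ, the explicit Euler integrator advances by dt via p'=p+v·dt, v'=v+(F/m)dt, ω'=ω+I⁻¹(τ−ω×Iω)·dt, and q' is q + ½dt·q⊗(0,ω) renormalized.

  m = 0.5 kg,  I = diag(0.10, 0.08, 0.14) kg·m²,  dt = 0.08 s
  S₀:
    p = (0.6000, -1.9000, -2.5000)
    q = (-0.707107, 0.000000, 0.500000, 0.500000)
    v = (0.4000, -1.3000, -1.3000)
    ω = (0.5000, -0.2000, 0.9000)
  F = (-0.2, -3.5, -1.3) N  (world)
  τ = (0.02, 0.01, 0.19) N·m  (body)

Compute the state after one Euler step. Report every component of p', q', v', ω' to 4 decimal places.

a = F/m = (-0.4000, -7.0000, -2.6000)
p + v·dt = (0.6320, -2.0040, -2.6040)
v + (F/m)dt = (0.3680, -1.8600, -1.5080)
gyro term ω×Iω = (-0.0108, -0.0180, 0.0020)
(τ − ω×Iω)/I = (0.3080, 0.3500, 1.3429)
new body rate ω' = (0.5246, -0.1720, 1.0074)
q⊗(0,ω) = (-0.3500000, 0.1964465, 0.3914214, -0.8863963)
q + ½dt·q⊗(0,ω), renormalized = (-0.7205, 0.0079, 0.5152, 0.4641)

p' = (0.6320, -2.0040, -2.6040)
q' = (-0.7205, 0.0079, 0.5152, 0.4641)
v' = (0.3680, -1.8600, -1.5080)
ω' = (0.5246, -0.1720, 1.0074)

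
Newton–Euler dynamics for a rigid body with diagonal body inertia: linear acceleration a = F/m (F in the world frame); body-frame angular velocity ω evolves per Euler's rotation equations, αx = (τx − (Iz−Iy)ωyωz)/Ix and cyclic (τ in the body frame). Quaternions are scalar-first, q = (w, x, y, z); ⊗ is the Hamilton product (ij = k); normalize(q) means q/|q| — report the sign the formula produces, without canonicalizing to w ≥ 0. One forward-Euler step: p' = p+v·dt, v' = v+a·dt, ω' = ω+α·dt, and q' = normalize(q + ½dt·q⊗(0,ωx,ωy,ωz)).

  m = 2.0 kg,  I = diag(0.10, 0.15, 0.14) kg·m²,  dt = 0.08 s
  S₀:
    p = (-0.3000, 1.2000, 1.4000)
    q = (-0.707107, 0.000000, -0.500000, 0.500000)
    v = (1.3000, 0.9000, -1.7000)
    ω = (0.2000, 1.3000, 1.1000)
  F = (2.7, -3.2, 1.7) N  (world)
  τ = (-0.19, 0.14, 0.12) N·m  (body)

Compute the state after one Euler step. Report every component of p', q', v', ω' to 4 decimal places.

new position p' = (-0.1960, 1.2720, 1.2640)
v + (F/m)dt = (1.4080, 0.7720, -1.6320)
gyro term ω×Iω = (-0.0143, -0.0088, 0.0130)
α = I⁻¹(τ − ω×Iω) = (-1.7570, 0.9920, 0.7643)
ω' = ω + α·dt = (0.0594, 1.3794, 1.1611)
2q̇ = q⊗(0,ω) = (0.1000000, -1.3414214, -0.8192391, -0.6778177)
q + ½dt·q⊗(0,ω), renormalized = (-0.7015, -0.0535, -0.5315, 0.4718)

p' = (-0.1960, 1.2720, 1.2640)
q' = (-0.7015, -0.0535, -0.5315, 0.4718)
v' = (1.4080, 0.7720, -1.6320)
ω' = (0.0594, 1.3794, 1.1611)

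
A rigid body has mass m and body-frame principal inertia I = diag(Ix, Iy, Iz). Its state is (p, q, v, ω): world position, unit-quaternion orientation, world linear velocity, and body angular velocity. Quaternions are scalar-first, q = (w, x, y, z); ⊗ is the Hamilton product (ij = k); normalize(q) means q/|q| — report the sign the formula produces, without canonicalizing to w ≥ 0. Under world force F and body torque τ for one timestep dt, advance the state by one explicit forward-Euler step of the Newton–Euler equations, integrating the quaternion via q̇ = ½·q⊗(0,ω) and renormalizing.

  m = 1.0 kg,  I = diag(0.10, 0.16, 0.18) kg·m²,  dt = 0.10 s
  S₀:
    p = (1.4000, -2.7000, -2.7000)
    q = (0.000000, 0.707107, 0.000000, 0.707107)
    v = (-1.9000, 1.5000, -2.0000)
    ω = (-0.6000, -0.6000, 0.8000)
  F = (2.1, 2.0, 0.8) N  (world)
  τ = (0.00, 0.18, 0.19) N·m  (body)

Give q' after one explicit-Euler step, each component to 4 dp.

q' = (-0.0071, 0.7271, -0.0494, 0.6847)

q⊗(0,ω) = (-0.1414214, 0.4242642, -0.9899498, -0.4242642)
q + ½dt·q⊗(0,ω), renormalized = (-0.0071, 0.7271, -0.0494, 0.6847)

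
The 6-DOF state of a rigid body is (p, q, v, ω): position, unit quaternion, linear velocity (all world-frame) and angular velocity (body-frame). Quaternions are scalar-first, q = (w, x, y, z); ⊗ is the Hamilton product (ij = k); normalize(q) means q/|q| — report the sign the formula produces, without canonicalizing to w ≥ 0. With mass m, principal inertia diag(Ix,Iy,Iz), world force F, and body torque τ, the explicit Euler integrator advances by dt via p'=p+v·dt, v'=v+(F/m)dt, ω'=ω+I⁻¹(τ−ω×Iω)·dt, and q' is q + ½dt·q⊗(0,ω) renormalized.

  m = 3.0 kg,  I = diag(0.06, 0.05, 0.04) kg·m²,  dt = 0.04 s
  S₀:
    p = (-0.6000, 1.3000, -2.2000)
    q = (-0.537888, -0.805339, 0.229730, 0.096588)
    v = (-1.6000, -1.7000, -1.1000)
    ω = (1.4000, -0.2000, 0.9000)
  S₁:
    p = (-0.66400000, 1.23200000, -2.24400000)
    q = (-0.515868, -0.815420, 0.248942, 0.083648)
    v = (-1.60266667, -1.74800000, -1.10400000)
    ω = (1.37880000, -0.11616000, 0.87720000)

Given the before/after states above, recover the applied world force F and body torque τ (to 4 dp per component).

ω₁ − ω₀ = (-0.02120000, 0.08384000, -0.02280000)
precession coupling = (0.0018, 0.0252, 0.0028)
τ = I·(Δω/dt) + ω₀×(Iω₀) = (-0.0300, 0.1300, -0.0200)
velocity change Δv = (-0.00266667, -0.04800000, -0.00400000)
applied force F = (-0.2000, -3.6000, -0.3000)

F = (-0.2000, -3.6000, -0.3000)
τ = (-0.0300, 0.1300, -0.0200)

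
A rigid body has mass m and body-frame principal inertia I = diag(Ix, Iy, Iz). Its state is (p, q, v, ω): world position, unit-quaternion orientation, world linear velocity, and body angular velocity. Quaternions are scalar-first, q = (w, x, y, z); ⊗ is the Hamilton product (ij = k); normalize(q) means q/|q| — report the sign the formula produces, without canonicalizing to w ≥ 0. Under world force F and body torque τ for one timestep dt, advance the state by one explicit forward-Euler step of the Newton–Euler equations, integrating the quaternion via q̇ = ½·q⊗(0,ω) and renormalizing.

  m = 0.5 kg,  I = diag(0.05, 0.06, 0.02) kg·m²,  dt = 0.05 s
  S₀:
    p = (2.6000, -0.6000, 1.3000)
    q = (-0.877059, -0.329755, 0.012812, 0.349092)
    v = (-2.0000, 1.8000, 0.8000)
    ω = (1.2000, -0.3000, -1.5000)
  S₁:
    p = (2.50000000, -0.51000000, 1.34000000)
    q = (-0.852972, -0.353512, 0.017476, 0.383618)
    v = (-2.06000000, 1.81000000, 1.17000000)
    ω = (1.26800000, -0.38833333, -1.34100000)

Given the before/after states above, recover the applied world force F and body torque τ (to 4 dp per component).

F = (-0.6000, 0.1000, 3.7000)
τ = (0.0500, -0.1600, 0.0600)

Δω = ω₁−ω₀ = (0.06800000, -0.08833333, 0.15900000)
I·α + gyro = (0.0500, -0.1600, 0.0600)
velocity change Δv = (-0.06000000, 0.01000000, 0.37000000)
m·(v₁−v₀)/dt = (-0.6000, 0.1000, 3.7000)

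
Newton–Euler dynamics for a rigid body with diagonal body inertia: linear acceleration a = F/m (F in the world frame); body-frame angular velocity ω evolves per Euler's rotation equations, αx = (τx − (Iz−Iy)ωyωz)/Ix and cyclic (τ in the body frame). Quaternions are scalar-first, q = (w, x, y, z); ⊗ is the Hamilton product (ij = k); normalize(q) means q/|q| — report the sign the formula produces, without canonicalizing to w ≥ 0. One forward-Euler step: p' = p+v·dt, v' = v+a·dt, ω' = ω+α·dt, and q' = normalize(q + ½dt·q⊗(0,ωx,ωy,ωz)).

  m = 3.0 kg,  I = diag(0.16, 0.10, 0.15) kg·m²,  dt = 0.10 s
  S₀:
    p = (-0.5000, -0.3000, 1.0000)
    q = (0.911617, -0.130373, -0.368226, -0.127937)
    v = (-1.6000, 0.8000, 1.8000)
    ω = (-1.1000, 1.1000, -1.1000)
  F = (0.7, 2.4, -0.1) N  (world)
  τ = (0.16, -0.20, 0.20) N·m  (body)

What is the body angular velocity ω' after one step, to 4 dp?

angular accel α = (1.3781, -2.1210, 0.8493)
ω + α·dt = (-0.9622, 0.8879, -1.0151)

ω' = (-0.9622, 0.8879, -1.0151)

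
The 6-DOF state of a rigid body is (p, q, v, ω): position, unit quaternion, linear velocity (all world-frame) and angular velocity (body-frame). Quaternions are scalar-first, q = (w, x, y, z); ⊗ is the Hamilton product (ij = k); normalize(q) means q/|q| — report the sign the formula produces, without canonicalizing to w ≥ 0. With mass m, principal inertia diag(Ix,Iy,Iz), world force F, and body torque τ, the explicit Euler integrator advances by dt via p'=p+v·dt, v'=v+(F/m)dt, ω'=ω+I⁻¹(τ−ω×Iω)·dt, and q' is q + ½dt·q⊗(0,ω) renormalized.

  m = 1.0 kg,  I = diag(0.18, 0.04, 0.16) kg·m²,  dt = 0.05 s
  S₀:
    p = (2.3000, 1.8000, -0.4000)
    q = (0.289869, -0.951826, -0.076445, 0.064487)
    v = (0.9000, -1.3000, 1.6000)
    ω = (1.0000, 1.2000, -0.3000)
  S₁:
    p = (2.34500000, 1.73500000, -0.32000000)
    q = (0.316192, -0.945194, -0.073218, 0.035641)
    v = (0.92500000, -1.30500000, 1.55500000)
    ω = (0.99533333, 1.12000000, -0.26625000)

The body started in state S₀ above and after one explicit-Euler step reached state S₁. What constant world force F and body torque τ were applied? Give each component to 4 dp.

rate change Δω = (-0.00466667, -0.08000000, 0.03375000)
precession coupling = (-0.0432, -0.0060, -0.1680)
I·α + gyro = (-0.0600, -0.0700, -0.0600)
Δv = v₁−v₀ = (0.02500000, -0.00500000, -0.04500000)
m·(v₁−v₀)/dt = (0.5000, -0.1000, -0.9000)

F = (0.5000, -0.1000, -0.9000)
τ = (-0.0600, -0.0700, -0.0600)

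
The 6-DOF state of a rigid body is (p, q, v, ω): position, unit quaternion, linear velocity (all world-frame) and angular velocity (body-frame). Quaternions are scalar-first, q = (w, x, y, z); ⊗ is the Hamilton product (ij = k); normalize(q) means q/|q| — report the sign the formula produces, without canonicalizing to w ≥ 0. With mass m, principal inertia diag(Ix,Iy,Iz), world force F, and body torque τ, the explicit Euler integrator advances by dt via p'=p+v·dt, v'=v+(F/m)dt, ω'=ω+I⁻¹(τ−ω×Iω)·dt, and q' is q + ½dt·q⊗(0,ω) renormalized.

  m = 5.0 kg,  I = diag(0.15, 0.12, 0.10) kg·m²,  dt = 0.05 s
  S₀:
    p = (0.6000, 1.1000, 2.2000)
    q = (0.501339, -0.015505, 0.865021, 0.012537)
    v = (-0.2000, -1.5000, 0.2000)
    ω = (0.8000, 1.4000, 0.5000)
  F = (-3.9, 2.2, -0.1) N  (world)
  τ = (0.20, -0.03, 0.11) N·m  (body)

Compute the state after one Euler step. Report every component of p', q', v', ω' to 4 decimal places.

p' = (0.5900, 1.0250, 2.2100)
q' = (0.4708, 0.0049, 0.8822, 0.0010)
v' = (-0.2390, -1.4780, 0.1990)
ω' = (0.8713, 1.3792, 0.5718)

a = F/m = (-0.7800, 0.4400, -0.0200)
p' = p + v·dt = (0.5900, 1.0250, 2.2100)
new velocity v' = (-0.2390, -1.4780, 0.1990)
gyro term ω×Iω = (-0.0140, 0.0200, -0.0336)
α = I⁻¹(τ − ω×Iω) = (1.4267, -0.4167, 1.4360)
new body rate ω' = (0.8713, 1.3792, 0.5718)
Hamilton product q⊗(0,ω) = (-1.2048939, 0.8160299, 0.7196567, -0.4630543)
q' = normalize(q + ½dt·q⊗(0,ω)) = (0.4708, 0.0049, 0.8822, 0.0010)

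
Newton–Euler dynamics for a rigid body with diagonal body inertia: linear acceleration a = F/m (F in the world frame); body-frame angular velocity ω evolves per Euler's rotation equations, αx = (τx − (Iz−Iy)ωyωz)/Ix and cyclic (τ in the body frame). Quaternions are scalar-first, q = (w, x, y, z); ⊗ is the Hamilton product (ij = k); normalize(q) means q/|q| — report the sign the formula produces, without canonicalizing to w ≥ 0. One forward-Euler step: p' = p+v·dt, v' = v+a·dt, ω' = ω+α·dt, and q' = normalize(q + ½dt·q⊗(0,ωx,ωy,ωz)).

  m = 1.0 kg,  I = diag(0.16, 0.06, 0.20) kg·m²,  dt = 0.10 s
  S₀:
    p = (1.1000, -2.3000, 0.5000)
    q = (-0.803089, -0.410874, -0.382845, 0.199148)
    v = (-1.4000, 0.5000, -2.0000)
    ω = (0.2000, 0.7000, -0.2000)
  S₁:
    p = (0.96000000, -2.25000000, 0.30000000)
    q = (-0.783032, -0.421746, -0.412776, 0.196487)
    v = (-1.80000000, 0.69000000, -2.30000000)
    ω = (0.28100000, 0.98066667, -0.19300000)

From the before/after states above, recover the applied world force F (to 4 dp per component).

F = (-4.0000, 1.9000, -3.0000)

v₁ − v₀ = (-0.40000000, 0.19000000, -0.30000000)
applied force F = (-4.0000, 1.9000, -3.0000)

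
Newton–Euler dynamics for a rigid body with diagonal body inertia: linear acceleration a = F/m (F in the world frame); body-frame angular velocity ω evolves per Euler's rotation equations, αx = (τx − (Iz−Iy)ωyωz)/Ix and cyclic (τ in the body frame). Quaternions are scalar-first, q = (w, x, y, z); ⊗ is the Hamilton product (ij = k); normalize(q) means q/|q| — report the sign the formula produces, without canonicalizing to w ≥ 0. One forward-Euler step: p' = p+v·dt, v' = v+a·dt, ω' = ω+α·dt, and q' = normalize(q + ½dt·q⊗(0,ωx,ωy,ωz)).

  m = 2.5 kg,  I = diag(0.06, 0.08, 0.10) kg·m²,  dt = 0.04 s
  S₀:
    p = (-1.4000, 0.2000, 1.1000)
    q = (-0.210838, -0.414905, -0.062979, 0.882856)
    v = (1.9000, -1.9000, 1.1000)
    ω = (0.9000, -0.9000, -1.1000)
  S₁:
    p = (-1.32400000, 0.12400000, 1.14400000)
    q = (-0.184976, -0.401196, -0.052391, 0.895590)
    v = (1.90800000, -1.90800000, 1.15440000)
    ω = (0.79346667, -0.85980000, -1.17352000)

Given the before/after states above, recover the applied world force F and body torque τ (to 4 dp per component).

F = (0.5000, -0.5000, 3.4000)
τ = (-0.1400, 0.1200, -0.2000)

rate change Δω = (-0.10653333, 0.04020000, -0.07352000)
I·α + gyro = (-0.1400, 0.1200, -0.2000)
Δv = v₁−v₀ = (0.00800000, -0.00800000, 0.05440000)
F = m·Δv/dt = (0.5000, -0.5000, 3.4000)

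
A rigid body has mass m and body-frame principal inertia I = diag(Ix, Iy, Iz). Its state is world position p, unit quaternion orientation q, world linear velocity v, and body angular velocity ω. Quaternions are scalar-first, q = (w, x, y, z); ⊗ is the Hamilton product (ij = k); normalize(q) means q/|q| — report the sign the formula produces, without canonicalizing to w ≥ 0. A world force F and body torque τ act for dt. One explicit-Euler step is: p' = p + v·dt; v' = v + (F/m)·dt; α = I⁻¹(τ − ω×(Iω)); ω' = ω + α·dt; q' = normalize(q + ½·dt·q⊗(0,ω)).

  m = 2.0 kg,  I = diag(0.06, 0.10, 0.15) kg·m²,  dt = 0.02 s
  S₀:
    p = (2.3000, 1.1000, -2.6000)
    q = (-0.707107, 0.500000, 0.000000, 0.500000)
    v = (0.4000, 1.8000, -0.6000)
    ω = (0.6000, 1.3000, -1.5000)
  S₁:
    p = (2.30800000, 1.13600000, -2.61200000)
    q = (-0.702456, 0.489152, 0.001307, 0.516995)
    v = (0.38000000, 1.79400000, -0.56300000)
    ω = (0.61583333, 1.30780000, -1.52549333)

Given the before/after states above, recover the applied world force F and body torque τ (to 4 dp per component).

F = (-2.0000, -0.6000, 3.7000)
τ = (-0.0500, 0.1200, -0.1600)

velocity change Δv = (-0.02000000, -0.00600000, 0.03700000)
F = m·Δv/dt = (-2.0000, -0.6000, 3.7000)
Δω = ω₁−ω₀ = (0.01583333, 0.00780000, -0.02549333)
gyro term ω₀×Iω₀ = (-0.0975, 0.0810, 0.0312)
I·α + gyro = (-0.0500, 0.1200, -0.1600)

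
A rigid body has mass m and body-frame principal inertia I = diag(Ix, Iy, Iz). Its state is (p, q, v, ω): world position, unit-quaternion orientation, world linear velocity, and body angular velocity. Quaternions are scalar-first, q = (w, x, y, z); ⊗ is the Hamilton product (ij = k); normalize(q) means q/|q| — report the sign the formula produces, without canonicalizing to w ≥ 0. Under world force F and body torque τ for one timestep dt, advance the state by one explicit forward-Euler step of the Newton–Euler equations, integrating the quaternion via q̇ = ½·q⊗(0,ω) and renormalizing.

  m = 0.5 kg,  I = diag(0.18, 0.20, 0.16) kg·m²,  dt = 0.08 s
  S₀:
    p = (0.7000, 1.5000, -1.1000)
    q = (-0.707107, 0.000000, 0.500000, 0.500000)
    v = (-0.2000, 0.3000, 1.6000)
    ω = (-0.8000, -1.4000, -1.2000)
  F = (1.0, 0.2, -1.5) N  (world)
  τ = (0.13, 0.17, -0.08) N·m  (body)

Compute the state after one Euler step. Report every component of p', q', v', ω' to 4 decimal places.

p' = (0.6840, 1.5240, -0.9720)
q' = (-0.6530, 0.0265, 0.5219, 0.5482)
v' = (-0.0400, 0.3320, 1.3600)
ω' = (-0.7124, -1.3397, -1.2512)

ω×(Iω) gyroscopic = (-0.0672, 0.0192, 0.0224)
angular accel α = (1.0956, 0.7540, -0.6400)
ω + α·dt = (-0.7124, -1.3397, -1.2512)
2q̇ = q⊗(0,ω) = (1.3000000, 0.6656856, 0.5899498, 1.2485284)
updated quaternion q' = (-0.6530, 0.0265, 0.5219, 0.5482)
new position p' = (0.6840, 1.5240, -0.9720)
new velocity v' = (-0.0400, 0.3320, 1.3600)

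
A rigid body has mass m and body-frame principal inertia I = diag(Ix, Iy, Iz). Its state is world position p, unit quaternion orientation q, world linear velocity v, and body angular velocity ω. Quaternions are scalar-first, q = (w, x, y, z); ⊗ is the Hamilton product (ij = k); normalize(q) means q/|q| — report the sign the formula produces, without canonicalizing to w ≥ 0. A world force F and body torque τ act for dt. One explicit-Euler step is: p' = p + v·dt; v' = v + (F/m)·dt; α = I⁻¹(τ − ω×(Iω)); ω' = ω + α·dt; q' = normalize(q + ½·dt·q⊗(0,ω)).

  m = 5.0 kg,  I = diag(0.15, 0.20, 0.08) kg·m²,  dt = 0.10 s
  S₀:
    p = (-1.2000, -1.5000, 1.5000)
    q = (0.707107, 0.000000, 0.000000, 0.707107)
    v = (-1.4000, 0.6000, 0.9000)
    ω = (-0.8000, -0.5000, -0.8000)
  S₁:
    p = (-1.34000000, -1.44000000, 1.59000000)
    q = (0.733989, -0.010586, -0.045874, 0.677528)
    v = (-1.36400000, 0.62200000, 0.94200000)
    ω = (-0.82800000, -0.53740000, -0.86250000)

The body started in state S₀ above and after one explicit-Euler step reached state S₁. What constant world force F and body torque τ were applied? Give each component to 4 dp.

Δv = v₁−v₀ = (0.03600000, 0.02200000, 0.04200000)
applied force F = (1.8000, 1.1000, 2.1000)
rate change Δω = (-0.02800000, -0.03740000, -0.06250000)
ω₀×(Iω₀) = (-0.0480, 0.0448, 0.0200)
applied torque τ = (-0.0900, -0.0300, -0.0300)

F = (1.8000, 1.1000, 2.1000)
τ = (-0.0900, -0.0300, -0.0300)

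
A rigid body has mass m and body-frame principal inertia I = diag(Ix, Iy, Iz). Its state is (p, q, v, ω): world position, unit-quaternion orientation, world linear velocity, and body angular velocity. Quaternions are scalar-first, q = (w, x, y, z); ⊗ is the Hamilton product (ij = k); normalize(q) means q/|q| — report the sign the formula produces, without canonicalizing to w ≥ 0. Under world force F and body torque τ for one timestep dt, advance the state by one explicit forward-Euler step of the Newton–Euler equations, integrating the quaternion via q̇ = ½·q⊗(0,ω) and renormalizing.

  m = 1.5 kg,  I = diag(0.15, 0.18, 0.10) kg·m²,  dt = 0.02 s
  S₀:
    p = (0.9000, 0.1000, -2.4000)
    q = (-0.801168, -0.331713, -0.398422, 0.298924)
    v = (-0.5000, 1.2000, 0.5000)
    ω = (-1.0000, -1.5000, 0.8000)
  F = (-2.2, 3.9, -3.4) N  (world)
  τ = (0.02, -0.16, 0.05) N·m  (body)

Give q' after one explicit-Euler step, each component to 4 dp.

2q̇ = q⊗(0,ω) = (-1.1684852, 0.9308164, 1.1681984, -0.5417869)
q' = normalize(q + ½dt·q⊗(0,ω)) = (-0.8127, -0.3223, -0.3867, 0.2934)

q' = (-0.8127, -0.3223, -0.3867, 0.2934)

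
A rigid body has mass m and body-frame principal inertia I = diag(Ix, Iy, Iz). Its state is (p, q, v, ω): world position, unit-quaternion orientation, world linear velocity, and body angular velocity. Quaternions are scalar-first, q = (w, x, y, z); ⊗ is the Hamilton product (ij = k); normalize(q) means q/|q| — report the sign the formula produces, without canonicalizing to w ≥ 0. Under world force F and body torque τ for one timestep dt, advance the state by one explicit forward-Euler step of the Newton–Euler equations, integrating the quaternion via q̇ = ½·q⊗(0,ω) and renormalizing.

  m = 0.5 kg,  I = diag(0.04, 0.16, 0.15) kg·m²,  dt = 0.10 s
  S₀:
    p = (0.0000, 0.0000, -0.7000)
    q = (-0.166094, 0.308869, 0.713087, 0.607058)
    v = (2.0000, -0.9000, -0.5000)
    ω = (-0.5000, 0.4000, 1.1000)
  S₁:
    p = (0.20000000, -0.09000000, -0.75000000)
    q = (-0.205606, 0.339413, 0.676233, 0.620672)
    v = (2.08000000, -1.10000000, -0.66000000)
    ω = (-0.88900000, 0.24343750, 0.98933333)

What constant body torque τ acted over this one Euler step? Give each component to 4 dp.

τ = (-0.1600, -0.1900, -0.1900)

ω₁ − ω₀ = (-0.38900000, -0.15656250, -0.11066667)
ω₀×(Iω₀) = (-0.0044, 0.0605, -0.0240)
applied torque τ = (-0.1600, -0.1900, -0.1900)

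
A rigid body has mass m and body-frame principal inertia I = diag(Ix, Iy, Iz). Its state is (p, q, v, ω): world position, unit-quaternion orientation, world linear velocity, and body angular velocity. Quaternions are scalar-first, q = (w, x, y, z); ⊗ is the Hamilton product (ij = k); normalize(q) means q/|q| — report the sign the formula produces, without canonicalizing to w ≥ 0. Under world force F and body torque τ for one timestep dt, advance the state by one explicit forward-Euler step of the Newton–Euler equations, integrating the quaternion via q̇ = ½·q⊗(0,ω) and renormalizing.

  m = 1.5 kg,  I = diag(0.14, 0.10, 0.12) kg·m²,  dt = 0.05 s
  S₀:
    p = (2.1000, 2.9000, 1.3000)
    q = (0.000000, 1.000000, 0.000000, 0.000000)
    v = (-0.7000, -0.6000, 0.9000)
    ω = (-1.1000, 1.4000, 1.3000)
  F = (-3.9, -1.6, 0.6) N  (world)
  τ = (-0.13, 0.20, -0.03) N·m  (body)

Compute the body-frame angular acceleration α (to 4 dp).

α = (-1.1886, 2.2860, -0.7633)

gyro term ω×Iω = (0.0364, -0.0286, 0.0616)
(τ − ω×Iω)/I = (-1.1886, 2.2860, -0.7633)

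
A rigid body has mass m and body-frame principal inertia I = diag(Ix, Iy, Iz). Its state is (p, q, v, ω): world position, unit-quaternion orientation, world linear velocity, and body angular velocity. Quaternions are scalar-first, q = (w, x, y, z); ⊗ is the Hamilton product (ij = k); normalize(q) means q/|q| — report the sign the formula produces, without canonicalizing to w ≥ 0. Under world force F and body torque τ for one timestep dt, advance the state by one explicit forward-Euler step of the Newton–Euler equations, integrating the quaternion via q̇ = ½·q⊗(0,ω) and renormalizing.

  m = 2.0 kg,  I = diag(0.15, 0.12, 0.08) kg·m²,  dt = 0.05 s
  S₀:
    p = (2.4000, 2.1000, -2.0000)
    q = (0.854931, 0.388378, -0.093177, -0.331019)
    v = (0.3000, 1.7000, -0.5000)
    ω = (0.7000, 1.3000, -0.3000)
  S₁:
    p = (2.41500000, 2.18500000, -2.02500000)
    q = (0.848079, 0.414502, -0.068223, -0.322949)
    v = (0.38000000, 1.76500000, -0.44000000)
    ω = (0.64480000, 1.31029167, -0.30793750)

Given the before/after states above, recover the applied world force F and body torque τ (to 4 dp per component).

F = (3.2000, 2.6000, 2.4000)
τ = (-0.1500, 0.0100, -0.0400)

Δω = ω₁−ω₀ = (-0.05520000, 0.01029167, -0.00793750)
applied torque τ = (-0.1500, 0.0100, -0.0400)
velocity change Δv = (0.08000000, 0.06500000, 0.06000000)
m·(v₁−v₀)/dt = (3.2000, 2.6000, 2.4000)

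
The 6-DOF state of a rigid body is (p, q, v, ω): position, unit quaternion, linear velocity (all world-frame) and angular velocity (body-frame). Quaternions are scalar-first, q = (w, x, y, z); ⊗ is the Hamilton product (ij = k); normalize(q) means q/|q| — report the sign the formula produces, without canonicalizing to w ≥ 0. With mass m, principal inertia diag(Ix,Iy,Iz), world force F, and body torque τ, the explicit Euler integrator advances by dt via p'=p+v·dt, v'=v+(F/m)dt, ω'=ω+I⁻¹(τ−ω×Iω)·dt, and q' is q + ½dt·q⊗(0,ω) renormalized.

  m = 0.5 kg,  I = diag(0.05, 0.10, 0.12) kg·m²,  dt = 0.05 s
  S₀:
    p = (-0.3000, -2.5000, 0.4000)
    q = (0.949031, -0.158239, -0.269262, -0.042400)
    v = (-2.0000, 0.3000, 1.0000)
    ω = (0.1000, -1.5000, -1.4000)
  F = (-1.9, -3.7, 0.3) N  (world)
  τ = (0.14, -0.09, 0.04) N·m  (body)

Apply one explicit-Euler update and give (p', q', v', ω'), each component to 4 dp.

a = (-3.8000, -7.4000, 0.6000)
new position p' = (-0.4000, -2.4850, 0.4500)
new velocity v' = (-2.1900, -0.0700, 1.0300)
α = I⁻¹(τ − ω×Iω) = (1.9600, -0.9980, 0.3958)
ω' = ω + α·dt = (0.1980, -1.5499, -1.3802)
2q̇ = q⊗(0,ω) = (-0.4474291, 0.4082699, -1.6493211, -1.0643587)
q + ½dt·q⊗(0,ω), renormalized = (0.9366, -0.1478, -0.3101, -0.0689)

p' = (-0.4000, -2.4850, 0.4500)
q' = (0.9366, -0.1478, -0.3101, -0.0689)
v' = (-2.1900, -0.0700, 1.0300)
ω' = (0.1980, -1.5499, -1.3802)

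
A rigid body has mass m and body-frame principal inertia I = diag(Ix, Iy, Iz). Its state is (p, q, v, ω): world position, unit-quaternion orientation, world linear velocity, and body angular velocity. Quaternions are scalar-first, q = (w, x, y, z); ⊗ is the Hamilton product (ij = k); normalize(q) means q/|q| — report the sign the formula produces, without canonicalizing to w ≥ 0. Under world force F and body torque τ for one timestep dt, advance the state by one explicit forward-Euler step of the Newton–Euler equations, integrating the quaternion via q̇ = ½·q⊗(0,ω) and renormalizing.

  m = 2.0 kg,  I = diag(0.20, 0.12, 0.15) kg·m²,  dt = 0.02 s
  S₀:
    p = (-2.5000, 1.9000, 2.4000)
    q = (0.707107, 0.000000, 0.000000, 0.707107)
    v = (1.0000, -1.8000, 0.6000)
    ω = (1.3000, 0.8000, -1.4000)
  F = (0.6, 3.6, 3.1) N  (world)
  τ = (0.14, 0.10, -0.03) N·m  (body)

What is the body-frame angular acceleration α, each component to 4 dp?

precession coupling ω×(Iω) = (-0.0336, -0.0910, -0.0832)
α = I⁻¹(τ − ω×Iω) = (0.8680, 1.5917, 0.3547)

α = (0.8680, 1.5917, 0.3547)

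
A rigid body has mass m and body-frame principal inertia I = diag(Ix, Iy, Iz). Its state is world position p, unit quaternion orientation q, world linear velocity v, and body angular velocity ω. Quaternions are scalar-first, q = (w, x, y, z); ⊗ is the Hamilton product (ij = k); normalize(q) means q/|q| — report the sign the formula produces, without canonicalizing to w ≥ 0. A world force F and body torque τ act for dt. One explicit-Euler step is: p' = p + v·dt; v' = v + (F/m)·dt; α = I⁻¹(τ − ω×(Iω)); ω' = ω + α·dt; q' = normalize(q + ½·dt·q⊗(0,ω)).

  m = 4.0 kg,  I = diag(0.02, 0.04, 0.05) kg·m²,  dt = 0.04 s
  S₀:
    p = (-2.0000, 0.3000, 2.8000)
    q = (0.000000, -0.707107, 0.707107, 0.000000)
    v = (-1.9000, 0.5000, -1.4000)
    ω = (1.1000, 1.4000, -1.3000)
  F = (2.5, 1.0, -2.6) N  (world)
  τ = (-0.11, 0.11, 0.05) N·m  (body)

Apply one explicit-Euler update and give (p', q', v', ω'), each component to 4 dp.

p' = (-2.0760, 0.3200, 2.7440)
q' = (-0.0042, -0.7248, 0.6881, -0.0353)
v' = (-1.8750, 0.5100, -1.4260)
ω' = (0.9164, 1.4671, -1.2846)

gyro term ω×Iω = (-0.0182, 0.0429, 0.0308)
α = I⁻¹(τ − ω×Iω) = (-4.5900, 1.6775, 0.3840)
ω + α·dt = (0.9164, 1.4671, -1.2846)
Hamilton product q⊗(0,ω) = (-0.2121321, -0.9192391, -0.9192391, -1.7677675)
updated quaternion q' = (-0.0042, -0.7248, 0.6881, -0.0353)
a = (0.6250, 0.2500, -0.6500)
new position p' = (-2.0760, 0.3200, 2.7440)
v + (F/m)dt = (-1.8750, 0.5100, -1.4260)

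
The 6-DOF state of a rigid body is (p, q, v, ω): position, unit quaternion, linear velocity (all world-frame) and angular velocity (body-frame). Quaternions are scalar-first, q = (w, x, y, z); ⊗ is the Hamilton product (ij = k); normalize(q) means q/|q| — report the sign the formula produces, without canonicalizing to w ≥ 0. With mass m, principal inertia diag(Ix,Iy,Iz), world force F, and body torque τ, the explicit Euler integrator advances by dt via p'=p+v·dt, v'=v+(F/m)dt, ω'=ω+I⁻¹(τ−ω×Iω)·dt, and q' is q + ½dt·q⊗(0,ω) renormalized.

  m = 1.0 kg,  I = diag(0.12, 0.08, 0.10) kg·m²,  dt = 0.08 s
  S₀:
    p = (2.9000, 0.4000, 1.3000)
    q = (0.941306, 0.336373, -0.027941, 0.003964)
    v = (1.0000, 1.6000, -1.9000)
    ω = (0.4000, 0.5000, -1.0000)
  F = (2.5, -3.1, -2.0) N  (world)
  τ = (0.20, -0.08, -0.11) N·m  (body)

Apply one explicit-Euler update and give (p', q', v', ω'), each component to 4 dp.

p' = (2.9800, 0.5280, 1.1480)
q' = (0.9356, 0.3521, 0.0044, -0.0265)
v' = (1.2000, 1.3520, -2.0600)
ω' = (0.5400, 0.4280, -1.0816)

precession coupling ω×(Iω) = (-0.0100, -0.0080, -0.0080)
angular accel α = (1.7500, -0.9000, -1.0200)
ω + α·dt = (0.5400, 0.4280, -1.0816)
q⊗(0,ω) = (-0.1166147, 0.4024814, 0.8086116, -0.7619431)
q' = normalize(q + ½dt·q⊗(0,ω)) = (0.9356, 0.3521, 0.0044, -0.0265)
linear accel F/m = (2.5000, -3.1000, -2.0000)
p + v·dt = (2.9800, 0.5280, 1.1480)
new velocity v' = (1.2000, 1.3520, -2.0600)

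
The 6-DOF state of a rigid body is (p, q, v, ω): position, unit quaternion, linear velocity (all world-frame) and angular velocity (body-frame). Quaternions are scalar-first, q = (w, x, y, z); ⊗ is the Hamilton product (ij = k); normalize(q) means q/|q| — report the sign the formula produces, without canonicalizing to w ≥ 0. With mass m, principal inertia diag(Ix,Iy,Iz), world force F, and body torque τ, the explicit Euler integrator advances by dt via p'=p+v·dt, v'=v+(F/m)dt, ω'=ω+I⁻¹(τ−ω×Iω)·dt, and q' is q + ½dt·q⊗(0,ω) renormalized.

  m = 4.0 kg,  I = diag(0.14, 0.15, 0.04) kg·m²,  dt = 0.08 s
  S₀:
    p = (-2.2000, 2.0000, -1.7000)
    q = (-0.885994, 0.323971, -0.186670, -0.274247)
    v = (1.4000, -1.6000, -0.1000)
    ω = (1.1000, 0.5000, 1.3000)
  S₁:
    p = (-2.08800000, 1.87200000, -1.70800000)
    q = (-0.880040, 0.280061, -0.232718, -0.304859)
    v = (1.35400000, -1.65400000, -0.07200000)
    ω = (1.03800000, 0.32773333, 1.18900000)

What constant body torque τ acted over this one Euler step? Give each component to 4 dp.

rate change Δω = (-0.06200000, -0.17226667, -0.11100000)
ω₀×(Iω₀) = (-0.0715, 0.1430, 0.0055)
τ = I·(Δω/dt) + ω₀×(Iω₀) = (-0.1800, -0.1800, -0.0500)

τ = (-0.1800, -0.1800, -0.0500)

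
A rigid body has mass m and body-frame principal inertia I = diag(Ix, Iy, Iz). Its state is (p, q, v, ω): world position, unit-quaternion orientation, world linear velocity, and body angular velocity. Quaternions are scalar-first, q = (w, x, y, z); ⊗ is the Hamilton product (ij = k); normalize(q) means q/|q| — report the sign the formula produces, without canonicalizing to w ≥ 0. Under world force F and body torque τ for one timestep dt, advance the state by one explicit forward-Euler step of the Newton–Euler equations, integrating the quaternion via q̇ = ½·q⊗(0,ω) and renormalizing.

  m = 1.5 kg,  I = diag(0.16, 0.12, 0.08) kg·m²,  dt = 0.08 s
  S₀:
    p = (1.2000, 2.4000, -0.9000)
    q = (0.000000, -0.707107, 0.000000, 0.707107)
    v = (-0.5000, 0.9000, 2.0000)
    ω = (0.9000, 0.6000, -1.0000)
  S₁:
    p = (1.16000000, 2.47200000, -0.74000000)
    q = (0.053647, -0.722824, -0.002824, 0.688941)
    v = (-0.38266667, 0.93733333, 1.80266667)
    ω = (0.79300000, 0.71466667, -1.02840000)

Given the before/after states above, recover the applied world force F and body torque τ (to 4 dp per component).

F = (2.2000, 0.7000, -3.7000)
τ = (-0.1900, 0.1000, -0.0500)

velocity change Δv = (0.11733333, 0.03733333, -0.19733333)
m·(v₁−v₀)/dt = (2.2000, 0.7000, -3.7000)
rate change Δω = (-0.10700000, 0.11466667, -0.02840000)
ω₀×(Iω₀) = (0.0240, -0.0720, -0.0216)
I·α + gyro = (-0.1900, 0.1000, -0.0500)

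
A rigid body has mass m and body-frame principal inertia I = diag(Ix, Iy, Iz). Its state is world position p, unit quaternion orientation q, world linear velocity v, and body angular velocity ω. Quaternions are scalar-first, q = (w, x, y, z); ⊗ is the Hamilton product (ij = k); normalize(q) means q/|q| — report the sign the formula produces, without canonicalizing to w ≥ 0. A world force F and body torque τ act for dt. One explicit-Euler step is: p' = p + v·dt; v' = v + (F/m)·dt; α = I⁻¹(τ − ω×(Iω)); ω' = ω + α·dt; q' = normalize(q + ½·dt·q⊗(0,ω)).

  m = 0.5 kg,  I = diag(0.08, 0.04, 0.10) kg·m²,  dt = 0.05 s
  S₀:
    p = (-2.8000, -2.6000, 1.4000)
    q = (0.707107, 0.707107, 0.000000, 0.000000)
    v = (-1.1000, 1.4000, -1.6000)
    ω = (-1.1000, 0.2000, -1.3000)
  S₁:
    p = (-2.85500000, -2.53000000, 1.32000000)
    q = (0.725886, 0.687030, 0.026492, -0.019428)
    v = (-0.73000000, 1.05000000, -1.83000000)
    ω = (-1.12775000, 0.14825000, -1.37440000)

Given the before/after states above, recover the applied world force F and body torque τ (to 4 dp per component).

F = (3.7000, -3.5000, -2.3000)
τ = (-0.0600, -0.0700, -0.1400)

Δv = v₁−v₀ = (0.37000000, -0.35000000, -0.23000000)
m·(v₁−v₀)/dt = (3.7000, -3.5000, -2.3000)
ω₁ − ω₀ = (-0.02775000, -0.05175000, -0.07440000)
ω₀×(Iω₀) = (-0.0156, -0.0286, 0.0088)
τ = I·(Δω/dt) + ω₀×(Iω₀) = (-0.0600, -0.0700, -0.1400)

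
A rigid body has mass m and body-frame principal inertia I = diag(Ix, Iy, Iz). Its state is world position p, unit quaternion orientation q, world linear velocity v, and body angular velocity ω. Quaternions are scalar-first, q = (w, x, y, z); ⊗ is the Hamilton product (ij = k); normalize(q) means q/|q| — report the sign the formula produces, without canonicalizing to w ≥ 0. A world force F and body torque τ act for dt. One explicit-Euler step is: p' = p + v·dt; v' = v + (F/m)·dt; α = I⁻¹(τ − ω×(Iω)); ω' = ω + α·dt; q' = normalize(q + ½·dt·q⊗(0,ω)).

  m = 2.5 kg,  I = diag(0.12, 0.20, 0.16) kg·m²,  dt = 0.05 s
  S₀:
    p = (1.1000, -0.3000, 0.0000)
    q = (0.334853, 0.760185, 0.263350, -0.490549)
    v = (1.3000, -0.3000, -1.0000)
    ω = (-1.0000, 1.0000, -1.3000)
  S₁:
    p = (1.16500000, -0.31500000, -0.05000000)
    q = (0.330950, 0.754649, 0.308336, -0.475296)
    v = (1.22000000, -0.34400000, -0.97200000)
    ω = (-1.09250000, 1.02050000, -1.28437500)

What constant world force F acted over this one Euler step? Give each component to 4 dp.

Δv = v₁−v₀ = (-0.08000000, -0.04400000, 0.02800000)
m·(v₁−v₀)/dt = (-4.0000, -2.2000, 1.4000)

F = (-4.0000, -2.2000, 1.4000)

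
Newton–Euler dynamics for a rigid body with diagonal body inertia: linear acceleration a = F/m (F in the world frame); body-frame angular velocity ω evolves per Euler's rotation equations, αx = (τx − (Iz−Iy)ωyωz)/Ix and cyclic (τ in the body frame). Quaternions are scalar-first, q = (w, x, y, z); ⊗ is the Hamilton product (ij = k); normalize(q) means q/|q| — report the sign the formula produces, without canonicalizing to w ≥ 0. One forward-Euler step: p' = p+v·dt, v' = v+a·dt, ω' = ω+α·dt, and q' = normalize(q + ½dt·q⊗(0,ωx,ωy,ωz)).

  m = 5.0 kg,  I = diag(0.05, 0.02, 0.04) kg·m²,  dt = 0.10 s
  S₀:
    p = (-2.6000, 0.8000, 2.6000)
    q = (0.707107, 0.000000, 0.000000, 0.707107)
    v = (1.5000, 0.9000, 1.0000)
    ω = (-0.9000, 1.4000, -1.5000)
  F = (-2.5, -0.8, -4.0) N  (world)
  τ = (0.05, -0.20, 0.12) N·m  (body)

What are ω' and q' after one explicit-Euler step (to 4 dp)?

ω' = (-0.7160, 0.3325, -1.2945)
q' = (0.7554, -0.0808, 0.0176, 0.6500)

angular accel α = (1.8400, -10.6750, 2.0550)
ω + α·dt = (-0.7160, 0.3325, -1.2945)
q⊗(0,ω) = (1.0606605, -1.6263461, 0.3535535, -1.0606605)
q' = normalize(q + ½dt·q⊗(0,ω)) = (0.7554, -0.0808, 0.0176, 0.6500)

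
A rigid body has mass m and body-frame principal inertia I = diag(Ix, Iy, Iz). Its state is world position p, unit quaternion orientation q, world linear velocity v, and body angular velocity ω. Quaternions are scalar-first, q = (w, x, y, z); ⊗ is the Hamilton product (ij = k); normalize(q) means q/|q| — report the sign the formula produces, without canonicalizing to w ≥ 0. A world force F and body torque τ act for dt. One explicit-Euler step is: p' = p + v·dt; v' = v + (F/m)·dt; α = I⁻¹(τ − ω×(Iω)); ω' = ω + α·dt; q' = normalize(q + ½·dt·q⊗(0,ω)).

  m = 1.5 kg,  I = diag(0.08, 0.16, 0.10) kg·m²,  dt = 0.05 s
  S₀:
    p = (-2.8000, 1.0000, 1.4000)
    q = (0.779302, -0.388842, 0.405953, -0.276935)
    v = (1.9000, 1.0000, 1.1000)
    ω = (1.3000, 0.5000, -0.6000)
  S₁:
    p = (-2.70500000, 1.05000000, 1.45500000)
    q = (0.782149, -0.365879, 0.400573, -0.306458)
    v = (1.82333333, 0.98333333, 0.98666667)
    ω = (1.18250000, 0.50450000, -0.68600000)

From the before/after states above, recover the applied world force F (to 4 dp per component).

Δv = v₁−v₀ = (-0.07666667, -0.01666667, -0.11333333)
applied force F = (-2.3000, -0.5000, -3.4000)

F = (-2.3000, -0.5000, -3.4000)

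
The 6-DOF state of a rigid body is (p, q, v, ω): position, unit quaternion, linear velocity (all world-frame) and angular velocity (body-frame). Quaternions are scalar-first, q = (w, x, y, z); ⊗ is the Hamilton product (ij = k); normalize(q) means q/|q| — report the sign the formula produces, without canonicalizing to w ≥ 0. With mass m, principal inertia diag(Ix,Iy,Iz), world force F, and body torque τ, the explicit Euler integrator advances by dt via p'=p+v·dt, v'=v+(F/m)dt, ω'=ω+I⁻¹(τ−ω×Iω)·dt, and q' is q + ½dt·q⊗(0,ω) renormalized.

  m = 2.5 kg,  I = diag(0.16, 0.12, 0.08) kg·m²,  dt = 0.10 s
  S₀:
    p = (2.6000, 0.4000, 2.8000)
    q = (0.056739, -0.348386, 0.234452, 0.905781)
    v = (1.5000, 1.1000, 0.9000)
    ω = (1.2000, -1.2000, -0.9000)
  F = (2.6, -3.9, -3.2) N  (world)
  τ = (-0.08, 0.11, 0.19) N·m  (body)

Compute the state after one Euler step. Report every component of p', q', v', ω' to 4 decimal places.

p' = (2.7500, 0.5100, 2.8900)
q' = (0.1319, -0.2998, 0.2685, 0.9059)
v' = (1.6040, 0.9440, 0.7720)
ω' = (1.1770, -1.0363, -0.7345)

new position p' = (2.7500, 0.5100, 2.8900)
new velocity v' = (1.6040, 0.9440, 0.7720)
gyro term ω×Iω = (-0.0432, -0.0864, 0.0576)
(τ − ω×Iω)/I = (-0.2300, 1.6367, 1.6550)
ω' = ω + α·dt = (1.1770, -1.0363, -0.7345)
2q̇ = q⊗(0,ω) = (1.5146085, 0.9440172, 0.7053030, 0.0856557)
q' = normalize(q + ½dt·q⊗(0,ω)) = (0.1319, -0.2998, 0.2685, 0.9059)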